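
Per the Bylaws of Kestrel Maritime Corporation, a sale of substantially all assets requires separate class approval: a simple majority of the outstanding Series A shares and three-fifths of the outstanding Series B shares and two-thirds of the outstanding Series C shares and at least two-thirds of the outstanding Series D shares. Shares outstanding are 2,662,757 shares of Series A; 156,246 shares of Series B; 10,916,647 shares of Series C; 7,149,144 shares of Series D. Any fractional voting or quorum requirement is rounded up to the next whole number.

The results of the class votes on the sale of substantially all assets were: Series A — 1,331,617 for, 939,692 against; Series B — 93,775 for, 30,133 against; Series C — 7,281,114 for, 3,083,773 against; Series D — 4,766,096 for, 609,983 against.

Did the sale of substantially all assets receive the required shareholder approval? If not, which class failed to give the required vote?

Series A: a majority of 2662757 is 1331379; 1,331,379 required, 1,331,617 in favor — approved.
Series B: 3/5 of 156246 = 93747.60, rounded up to 93748; 93,748 required, 93,775 in favor — approved.
Series C: 2/3 of 10916647 = 7277764.67, rounded up to 7277765; 7,277,765 required, 7,281,114 in favor — approved.
Series D: 2/3 of 7149144 = 4766096; 4,766,096 required, 4,766,096 in favor — approved.

Approved — every class gave the required vote.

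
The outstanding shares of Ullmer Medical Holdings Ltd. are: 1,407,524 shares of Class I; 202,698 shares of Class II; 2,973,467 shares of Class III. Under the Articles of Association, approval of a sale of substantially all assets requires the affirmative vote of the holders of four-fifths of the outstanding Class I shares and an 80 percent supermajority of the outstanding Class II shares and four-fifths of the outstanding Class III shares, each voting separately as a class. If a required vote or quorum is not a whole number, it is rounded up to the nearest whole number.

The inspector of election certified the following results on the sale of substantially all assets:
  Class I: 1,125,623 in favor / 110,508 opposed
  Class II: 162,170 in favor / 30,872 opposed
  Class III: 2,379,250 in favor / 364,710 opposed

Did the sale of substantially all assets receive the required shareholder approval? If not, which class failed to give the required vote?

Not approved — the Class I shares did not give the required vote.

Class I: 4/5 of 1407524 = 1126019.20, rounded up to 1126020; 1,126,020 required, 1,125,623 in favor — not approved.
Class II: 4/5 of 202698 = 162158.40, rounded up to 162159; 162,159 required, 162,170 in favor — approved.
Class III: 4/5 of 2973467 = 2378773.60, rounded up to 2378774; 2,378,774 required, 2,379,250 in favor — approved.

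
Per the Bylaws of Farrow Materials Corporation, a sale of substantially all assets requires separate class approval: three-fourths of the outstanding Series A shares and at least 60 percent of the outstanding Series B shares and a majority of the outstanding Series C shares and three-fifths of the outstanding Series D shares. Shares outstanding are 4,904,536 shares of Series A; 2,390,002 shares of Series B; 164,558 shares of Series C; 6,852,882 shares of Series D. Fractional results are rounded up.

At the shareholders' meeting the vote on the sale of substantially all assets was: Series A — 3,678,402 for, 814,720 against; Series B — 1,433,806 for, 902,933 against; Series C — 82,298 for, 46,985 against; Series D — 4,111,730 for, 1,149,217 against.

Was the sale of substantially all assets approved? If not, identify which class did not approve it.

Series A: 3/4 of 4904536 = 3678402; 3,678,402 required, 3,678,402 in favor — approved.
Series B: 3/5 of 2390002 = 1434001.20, rounded up to 1434002; 1,434,002 required, 1,433,806 in favor — not approved.
Series C: a majority of 164558 is 82280; 82,280 required, 82,298 in favor — approved.
Series D: 3/5 of 6852882 = 4111729.20, rounded up to 4111730; 4,111,730 required, 4,111,730 in favor — approved.

Not approved — the Series B shares did not give the required vote.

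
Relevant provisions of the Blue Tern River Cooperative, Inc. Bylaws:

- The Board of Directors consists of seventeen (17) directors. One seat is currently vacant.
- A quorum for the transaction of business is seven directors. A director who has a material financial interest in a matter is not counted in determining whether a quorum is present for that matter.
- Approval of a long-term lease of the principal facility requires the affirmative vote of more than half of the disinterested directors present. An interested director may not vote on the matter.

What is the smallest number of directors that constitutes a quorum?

7

The quorum is fixed at 7.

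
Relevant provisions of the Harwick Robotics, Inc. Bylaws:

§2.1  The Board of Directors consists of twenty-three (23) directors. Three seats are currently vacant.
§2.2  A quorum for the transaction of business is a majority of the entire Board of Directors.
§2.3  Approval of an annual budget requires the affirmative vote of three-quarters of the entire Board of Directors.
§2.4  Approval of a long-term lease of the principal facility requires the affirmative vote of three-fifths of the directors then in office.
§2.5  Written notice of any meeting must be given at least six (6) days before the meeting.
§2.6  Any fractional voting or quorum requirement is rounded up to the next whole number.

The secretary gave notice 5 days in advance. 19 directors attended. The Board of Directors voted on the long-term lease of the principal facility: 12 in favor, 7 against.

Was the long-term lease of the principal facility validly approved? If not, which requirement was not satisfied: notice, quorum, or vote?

Notice: 5 days given; 6 required (5 < 6). Not satisfied.
Quorum: 19 present; quorum is 12. Satisfied.
Vote: the long-term lease of the principal facility requires three-fifths of the directors then in office (20). 3/5 of 20 = 12, so 12 affirmative votes are needed; 12 voted in favor. Satisfied.

Invalid — notice requirement not satisfied.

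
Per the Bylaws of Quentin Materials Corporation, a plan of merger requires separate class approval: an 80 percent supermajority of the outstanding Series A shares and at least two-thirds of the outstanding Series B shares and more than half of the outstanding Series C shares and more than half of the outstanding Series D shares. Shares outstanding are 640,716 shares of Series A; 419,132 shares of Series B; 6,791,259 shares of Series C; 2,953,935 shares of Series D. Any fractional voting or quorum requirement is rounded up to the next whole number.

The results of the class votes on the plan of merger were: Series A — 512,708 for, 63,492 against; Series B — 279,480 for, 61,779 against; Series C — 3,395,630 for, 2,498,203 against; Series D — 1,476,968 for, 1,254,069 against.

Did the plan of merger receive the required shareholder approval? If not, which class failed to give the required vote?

Series A: 4/5 of 640716 = 512572.80, rounded up to 512573; 512,573 required, 512,708 in favor — approved.
Series B: 2/3 of 419132 = 279421.33, rounded up to 279422; 279,422 required, 279,480 in favor — approved.
Series C: a majority of 6791259 is 3395630; 3,395,630 required, 3,395,630 in favor — approved.
Series D: a majority of 2953935 is 1476968; 1,476,968 required, 1,476,968 in favor — approved.

Approved — every class gave the required vote.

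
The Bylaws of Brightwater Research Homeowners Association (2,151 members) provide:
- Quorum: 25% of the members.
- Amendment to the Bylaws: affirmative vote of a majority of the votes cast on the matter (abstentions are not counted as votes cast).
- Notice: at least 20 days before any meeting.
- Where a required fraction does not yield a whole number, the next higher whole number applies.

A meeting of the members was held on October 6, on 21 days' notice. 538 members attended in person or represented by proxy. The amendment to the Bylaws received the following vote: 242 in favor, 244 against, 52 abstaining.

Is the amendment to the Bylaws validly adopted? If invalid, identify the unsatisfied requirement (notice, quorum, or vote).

Notice: 21 days given; 20 required. Satisfied.
Quorum: 25% of 2,151 = 537.75, rounded up to 538; 538 present. Satisfied.
Vote: requires a majority of the votes cast (538 − 52 abstaining = 486); a majority of 486 is 244, so 244 needed; 242 in favor. Not satisfied.

Invalid — vote requirement not satisfied.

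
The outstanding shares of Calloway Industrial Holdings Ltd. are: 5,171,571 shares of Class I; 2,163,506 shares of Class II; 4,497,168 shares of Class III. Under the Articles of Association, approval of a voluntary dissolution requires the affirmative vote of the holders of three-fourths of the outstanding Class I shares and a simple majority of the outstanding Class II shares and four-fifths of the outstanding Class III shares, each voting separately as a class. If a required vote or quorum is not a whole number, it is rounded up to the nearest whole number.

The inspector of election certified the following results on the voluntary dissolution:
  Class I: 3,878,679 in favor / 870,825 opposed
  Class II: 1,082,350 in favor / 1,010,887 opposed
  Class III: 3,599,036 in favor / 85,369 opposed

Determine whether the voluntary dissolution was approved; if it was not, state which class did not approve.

Class I: 3/4 of 5171571 = 3878678.25, rounded up to 3878679; 3,878,679 required, 3,878,679 in favor — approved.
Class II: a majority of 2163506 is 1081754; 1,081,754 required, 1,082,350 in favor — approved.
Class III: 4/5 of 4497168 = 3597734.40, rounded up to 3597735; 3,597,735 required, 3,599,036 in favor — approved.

Approved — every class gave the required vote.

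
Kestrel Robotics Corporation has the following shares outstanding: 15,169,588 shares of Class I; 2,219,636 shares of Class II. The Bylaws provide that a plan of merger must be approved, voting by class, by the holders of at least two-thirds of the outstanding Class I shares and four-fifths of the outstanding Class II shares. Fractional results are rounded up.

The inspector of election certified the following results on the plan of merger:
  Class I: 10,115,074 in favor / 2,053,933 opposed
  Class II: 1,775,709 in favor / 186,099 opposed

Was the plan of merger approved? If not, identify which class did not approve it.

Class I: 2/3 of 15169588 = 10113058.67, rounded up to 10113059; 10,113,059 required, 10,115,074 in favor — approved.
Class II: 4/5 of 2219636 = 1775708.80, rounded up to 1775709; 1,775,709 required, 1,775,709 in favor — approved.

Approved — every class gave the required vote.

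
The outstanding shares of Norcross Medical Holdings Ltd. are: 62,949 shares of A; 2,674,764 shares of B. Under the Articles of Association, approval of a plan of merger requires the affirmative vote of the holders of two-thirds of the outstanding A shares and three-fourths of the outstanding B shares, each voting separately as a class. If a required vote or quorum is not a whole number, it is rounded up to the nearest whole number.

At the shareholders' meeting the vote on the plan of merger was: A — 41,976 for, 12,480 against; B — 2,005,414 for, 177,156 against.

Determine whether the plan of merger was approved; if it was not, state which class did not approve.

A: 2/3 of 62949 = 41966; 41,966 required, 41,976 in favor — approved.
B: 3/4 of 2674764 = 2006073; 2,006,073 required, 2,005,414 in favor — not approved.

Not approved — the B shares did not give the required vote.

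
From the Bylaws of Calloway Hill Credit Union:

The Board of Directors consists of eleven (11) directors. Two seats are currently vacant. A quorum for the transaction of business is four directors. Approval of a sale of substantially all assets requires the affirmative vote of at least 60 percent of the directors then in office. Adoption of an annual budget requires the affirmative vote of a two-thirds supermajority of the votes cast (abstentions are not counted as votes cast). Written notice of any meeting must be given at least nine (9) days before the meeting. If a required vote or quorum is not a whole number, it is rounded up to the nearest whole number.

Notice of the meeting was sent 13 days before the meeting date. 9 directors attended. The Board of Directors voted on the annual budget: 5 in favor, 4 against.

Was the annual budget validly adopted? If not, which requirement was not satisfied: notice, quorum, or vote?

Notice: 13 days given; 9 required (13 ≥ 9). Satisfied.
Quorum: 9 present; quorum is 4. Satisfied.
Vote: the annual budget requires two-thirds of the votes cast (9). 2/3 of 9 = 6, so 6 affirmative votes are needed; 5 voted in favor. Not satisfied.

Invalid — vote requirement not satisfied.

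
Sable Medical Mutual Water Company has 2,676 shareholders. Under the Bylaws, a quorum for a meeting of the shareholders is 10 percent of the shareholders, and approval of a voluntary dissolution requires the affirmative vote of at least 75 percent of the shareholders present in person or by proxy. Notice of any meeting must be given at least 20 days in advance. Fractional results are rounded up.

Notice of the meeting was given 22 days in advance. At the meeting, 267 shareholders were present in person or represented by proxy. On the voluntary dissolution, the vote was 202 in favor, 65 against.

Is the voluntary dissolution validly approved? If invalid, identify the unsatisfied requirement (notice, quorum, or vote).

Notice: 22 days given; 20 required. Satisfied.
Quorum: 10% of 2,676 = 267.60, rounded up to 268; 267 present. Not satisfied.
Vote: requires three-fourths of those present (267); 3/4 of 267 = 200.25, rounded up to 201, so 201 needed; 202 in favor. Satisfied.

Invalid — quorum requirement not satisfied.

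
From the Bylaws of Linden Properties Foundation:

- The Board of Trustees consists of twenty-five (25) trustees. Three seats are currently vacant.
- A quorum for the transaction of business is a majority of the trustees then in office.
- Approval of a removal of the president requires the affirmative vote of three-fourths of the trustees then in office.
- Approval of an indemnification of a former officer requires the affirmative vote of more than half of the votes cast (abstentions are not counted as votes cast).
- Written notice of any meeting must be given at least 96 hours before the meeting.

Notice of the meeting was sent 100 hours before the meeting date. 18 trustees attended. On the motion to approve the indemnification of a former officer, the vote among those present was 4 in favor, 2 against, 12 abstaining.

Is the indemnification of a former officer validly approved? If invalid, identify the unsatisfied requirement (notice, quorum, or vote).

Notice: 100 hours given; 96 required (100 ≥ 96). Satisfied.
Quorum: 18 present; quorum is 12. Satisfied.
Vote: the indemnification of a former officer requires a majority of the votes cast (18 present − 12 abstaining = 6). A majority of 6 is 4, so 4 affirmative votes are needed; 4 voted in favor. Satisfied.

Valid — all requirements satisfied.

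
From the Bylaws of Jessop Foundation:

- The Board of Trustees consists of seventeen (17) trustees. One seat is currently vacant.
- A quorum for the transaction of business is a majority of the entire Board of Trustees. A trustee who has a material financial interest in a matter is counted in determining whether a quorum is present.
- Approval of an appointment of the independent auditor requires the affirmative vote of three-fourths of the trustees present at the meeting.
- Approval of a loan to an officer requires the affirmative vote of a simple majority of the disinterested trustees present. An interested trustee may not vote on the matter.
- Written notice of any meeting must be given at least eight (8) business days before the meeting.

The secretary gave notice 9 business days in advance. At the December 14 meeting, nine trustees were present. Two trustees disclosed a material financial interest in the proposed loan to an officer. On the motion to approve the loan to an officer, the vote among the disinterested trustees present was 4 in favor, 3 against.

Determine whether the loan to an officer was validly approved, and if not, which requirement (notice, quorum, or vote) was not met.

Valid — all requirements satisfied.

Notice: 9 business days given; 8 required (9 ≥ 8). Satisfied.
Quorum: 9 present (interested trustees count toward quorum); quorum is 9. Satisfied.
Vote: the loan to an officer requires a majority of the disinterested trustees present (9 − 2 = 7). A majority of 7 is 4, so 4 affirmative votes are needed; 4 voted in favor. Satisfied.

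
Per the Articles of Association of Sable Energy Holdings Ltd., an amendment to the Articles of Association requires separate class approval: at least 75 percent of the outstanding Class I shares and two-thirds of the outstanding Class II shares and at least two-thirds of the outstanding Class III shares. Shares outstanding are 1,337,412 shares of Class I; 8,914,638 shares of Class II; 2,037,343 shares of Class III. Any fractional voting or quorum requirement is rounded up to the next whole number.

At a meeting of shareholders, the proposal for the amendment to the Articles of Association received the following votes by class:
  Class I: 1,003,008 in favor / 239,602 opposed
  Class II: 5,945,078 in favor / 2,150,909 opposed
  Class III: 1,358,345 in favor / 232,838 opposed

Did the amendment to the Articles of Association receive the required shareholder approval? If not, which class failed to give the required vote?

Class I: 3/4 of 1337412 = 1003059; 1,003,059 required, 1,003,008 in favor — not approved.
Class II: 2/3 of 8914638 = 5943092; 5,943,092 required, 5,945,078 in favor — approved.
Class III: 2/3 of 2037343 = 1358228.67, rounded up to 1358229; 1,358,229 required, 1,358,345 in favor — approved.

Not approved — the Class I shares did not give the required vote.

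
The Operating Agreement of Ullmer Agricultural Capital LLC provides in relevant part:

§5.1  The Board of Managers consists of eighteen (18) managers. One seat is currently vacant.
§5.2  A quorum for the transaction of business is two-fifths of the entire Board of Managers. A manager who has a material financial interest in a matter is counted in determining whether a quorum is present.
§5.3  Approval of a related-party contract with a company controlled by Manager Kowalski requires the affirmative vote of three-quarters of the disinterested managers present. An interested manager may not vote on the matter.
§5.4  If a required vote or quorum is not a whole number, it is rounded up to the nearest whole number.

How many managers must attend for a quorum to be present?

8

2/5 of 18 = 7.20, rounded up to 8.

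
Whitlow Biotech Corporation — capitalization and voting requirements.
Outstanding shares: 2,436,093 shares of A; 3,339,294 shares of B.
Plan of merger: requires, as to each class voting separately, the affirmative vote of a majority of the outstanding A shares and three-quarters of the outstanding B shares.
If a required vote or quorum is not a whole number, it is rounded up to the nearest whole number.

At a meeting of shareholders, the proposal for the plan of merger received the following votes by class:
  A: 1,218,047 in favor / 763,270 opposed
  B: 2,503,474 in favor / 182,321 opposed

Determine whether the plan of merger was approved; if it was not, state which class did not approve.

Not approved — the B shares did not give the required vote.

A: a majority of 2436093 is 1218047; 1,218,047 required, 1,218,047 in favor — approved.
B: 3/4 of 3339294 = 2504470.50, rounded up to 2504471; 2,504,471 required, 2,503,474 in favor — not approved.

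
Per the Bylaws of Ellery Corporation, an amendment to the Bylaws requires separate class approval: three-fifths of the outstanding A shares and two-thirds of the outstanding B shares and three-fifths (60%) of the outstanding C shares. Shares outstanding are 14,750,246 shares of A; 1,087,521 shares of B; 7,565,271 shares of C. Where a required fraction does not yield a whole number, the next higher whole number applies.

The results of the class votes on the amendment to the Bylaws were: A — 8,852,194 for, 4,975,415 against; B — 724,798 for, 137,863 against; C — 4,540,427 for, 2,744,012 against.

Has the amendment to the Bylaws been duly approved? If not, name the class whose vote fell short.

Not approved — the B shares did not give the required vote.

A: 3/5 of 14750246 = 8850147.60, rounded up to 8850148; 8,850,148 required, 8,852,194 in favor — approved.
B: 2/3 of 1087521 = 725014; 725,014 required, 724,798 in favor — not approved.
C: 3/5 of 7565271 = 4539162.60, rounded up to 4539163; 4,539,163 required, 4,540,427 in favor — approved.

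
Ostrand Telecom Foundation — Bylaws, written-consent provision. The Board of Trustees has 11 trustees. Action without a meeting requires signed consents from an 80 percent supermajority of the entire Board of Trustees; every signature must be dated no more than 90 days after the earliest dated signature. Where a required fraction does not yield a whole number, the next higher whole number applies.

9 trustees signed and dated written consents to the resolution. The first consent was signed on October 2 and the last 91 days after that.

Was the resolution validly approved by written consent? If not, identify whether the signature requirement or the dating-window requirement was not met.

Not effective — dating-window requirement not satisfied.

Signatures required: an 80 percent supermajority of 11 — 4/5 of 11 = 8.80, rounded up to 9, so 9 needed; 9 signed. Sufficient.
Dating window: the latest signature is 91 days after the earliest; the limit is 90 days. Outside the window.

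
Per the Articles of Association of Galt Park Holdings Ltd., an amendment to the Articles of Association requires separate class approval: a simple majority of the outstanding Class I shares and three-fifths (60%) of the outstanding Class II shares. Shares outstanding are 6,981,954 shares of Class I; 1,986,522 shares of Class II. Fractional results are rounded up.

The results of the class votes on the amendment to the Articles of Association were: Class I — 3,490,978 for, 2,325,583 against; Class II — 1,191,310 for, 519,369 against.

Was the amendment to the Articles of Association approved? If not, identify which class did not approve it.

Class I: a majority of 6981954 is 3490978; 3,490,978 required, 3,490,978 in favor — approved.
Class II: 3/5 of 1986522 = 1191913.20, rounded up to 1191914; 1,191,914 required, 1,191,310 in favor — not approved.

Not approved — the Class II shares did not give the required vote.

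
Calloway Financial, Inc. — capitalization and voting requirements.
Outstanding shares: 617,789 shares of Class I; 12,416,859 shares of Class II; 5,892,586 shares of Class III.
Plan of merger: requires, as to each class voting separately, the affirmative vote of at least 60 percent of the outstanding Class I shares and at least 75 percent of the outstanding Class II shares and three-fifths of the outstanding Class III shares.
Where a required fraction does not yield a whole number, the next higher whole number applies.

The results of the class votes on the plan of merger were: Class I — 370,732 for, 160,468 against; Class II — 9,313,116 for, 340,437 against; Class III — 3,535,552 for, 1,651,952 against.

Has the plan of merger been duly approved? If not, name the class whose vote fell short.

Approved — every class gave the required vote.

Class I: 3/5 of 617789 = 370673.40, rounded up to 370674; 370,674 required, 370,732 in favor — approved.
Class II: 3/4 of 12416859 = 9312644.25, rounded up to 9312645; 9,312,645 required, 9,313,116 in favor — approved.
Class III: 3/5 of 5892586 = 3535551.60, rounded up to 3535552; 3,535,552 required, 3,535,552 in favor — approved.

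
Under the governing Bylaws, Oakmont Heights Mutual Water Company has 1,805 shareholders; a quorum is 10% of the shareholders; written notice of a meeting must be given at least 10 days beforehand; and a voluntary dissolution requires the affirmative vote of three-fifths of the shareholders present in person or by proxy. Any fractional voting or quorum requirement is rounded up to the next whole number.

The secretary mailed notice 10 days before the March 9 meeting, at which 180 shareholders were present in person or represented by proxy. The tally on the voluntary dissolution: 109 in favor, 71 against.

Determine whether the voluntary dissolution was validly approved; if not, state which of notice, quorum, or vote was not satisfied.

Notice: 10 days given; 10 required. Satisfied.
Quorum: 10% of 1,805 = 180.50, rounded up to 181; 180 present. Not satisfied.
Vote: requires three-fifths of those present (180); 3/5 of 180 = 108, so 108 needed; 109 in favor. Satisfied.

Invalid — quorum requirement not satisfied.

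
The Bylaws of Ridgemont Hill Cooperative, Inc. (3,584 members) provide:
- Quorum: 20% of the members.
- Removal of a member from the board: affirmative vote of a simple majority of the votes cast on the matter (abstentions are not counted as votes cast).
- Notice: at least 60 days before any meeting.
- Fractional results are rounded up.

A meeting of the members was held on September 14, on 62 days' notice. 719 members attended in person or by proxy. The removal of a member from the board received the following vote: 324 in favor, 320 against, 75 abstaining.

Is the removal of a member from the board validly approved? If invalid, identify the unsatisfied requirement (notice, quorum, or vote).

Notice: 62 days given; 60 required. Satisfied.
Quorum: 20% of 3,584 = 716.80, rounded up to 717; 719 present. Satisfied.
Vote: requires a majority of the votes cast (719 − 75 abstaining = 644); a majority of 644 is 323, so 323 needed; 324 in favor. Satisfied.

Valid — all requirements satisfied.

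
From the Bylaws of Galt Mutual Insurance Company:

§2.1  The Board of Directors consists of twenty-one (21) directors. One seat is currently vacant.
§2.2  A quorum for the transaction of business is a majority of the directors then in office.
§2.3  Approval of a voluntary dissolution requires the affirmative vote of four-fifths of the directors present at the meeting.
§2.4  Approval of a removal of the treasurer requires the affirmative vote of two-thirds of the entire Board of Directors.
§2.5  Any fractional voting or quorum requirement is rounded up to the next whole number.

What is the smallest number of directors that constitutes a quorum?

A majority of 20 is 11.

11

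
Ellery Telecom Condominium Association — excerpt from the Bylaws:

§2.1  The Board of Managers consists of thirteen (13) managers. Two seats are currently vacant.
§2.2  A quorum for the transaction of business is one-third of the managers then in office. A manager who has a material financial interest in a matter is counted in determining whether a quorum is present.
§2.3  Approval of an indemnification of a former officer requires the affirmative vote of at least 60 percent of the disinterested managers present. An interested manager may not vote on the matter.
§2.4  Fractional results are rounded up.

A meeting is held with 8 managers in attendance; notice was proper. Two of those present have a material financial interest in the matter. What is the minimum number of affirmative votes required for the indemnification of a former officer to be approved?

The indemnification of a former officer requires three-fifths of the disinterested managers present (8 − 2 = 6).
3/5 of 6 = 3.60, rounded up to 4.

4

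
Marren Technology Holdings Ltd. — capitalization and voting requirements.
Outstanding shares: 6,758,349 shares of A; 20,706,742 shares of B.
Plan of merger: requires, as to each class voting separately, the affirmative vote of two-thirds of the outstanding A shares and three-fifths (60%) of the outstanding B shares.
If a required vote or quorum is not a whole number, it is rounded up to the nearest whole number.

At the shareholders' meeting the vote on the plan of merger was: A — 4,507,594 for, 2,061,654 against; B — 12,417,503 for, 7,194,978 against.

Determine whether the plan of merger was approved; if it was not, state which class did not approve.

Not approved — the B shares did not give the required vote.

A: 2/3 of 6758349 = 4505566; 4,505,566 required, 4,507,594 in favor — approved.
B: 3/5 of 20706742 = 12424045.20, rounded up to 12424046; 12,424,046 required, 12,417,503 in favor — not approved.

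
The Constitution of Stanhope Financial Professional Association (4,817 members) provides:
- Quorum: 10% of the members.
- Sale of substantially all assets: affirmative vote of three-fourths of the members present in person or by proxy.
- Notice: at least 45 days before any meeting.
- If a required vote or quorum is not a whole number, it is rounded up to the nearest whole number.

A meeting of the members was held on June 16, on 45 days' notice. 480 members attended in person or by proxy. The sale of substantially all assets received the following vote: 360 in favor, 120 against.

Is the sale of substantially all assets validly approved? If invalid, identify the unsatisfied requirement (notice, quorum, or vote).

Invalid — quorum requirement not satisfied.

Notice: 45 days given; 45 required. Satisfied.
Quorum: 10% of 4,817 = 481.70, rounded up to 482; 480 present. Not satisfied.
Vote: requires three-fourths of those present (480); 3/4 of 480 = 360, so 360 needed; 360 in favor. Satisfied.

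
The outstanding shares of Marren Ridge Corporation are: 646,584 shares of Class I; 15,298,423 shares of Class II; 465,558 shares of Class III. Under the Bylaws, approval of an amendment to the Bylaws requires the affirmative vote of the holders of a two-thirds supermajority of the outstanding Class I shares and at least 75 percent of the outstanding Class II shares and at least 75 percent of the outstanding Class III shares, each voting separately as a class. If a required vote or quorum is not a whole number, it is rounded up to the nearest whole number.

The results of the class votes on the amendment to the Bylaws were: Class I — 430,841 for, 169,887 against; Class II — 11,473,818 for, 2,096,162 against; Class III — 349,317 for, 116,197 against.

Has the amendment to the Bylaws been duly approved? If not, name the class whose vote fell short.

Not approved — the Class I shares did not give the required vote.

Class I: 2/3 of 646584 = 431056; 431,056 required, 430,841 in favor — not approved.
Class II: 3/4 of 15298423 = 11473817.25, rounded up to 11473818; 11,473,818 required, 11,473,818 in favor — approved.
Class III: 3/4 of 465558 = 349168.50, rounded up to 349169; 349,169 required, 349,317 in favor — approved.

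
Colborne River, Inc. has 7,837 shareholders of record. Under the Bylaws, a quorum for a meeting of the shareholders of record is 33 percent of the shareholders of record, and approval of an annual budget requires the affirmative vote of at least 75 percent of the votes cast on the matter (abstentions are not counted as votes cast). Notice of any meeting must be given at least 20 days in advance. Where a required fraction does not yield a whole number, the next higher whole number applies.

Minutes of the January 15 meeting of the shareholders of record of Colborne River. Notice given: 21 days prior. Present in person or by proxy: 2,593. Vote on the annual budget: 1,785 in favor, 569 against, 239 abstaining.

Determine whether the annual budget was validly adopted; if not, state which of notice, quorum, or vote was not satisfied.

Notice: 21 days given; 20 required. Satisfied.
Quorum: 33% of 7,837 = 2,586.21, rounded up to 2,587; 2,593 present. Satisfied.
Vote: requires three-fourths of the votes cast (2,593 − 239 abstaining = 2,354); 3/4 of 2354 = 1765.50, rounded up to 1766, so 1,766 needed; 1,785 in favor. Satisfied.

Valid — all requirements satisfied.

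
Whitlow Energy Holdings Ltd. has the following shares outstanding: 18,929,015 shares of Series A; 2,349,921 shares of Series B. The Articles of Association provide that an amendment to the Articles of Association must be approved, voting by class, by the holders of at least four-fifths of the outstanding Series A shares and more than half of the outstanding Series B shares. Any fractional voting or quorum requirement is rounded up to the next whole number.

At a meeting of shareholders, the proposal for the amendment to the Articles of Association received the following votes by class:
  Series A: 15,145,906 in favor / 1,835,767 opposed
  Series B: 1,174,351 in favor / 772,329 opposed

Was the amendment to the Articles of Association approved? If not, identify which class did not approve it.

Series A: 4/5 of 18929015 = 15143212; 15,143,212 required, 15,145,906 in favor — approved.
Series B: a majority of 2349921 is 1174961; 1,174,961 required, 1,174,351 in favor — not approved.

Not approved — the Series B shares did not give the required vote.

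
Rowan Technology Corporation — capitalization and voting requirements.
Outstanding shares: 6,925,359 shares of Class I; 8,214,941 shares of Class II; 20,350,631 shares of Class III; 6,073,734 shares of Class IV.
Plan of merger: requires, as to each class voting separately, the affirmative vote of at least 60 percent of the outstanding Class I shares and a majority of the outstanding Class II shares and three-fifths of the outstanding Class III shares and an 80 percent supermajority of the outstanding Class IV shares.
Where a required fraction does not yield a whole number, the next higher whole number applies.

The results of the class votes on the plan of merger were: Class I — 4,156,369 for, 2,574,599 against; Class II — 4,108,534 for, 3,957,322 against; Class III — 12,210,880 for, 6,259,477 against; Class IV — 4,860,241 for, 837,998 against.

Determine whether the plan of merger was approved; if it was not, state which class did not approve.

Approved — every class gave the required vote.

Class I: 3/5 of 6925359 = 4155215.40, rounded up to 4155216; 4,155,216 required, 4,156,369 in favor — approved.
Class II: a majority of 8214941 is 4107471; 4,107,471 required, 4,108,534 in favor — approved.
Class III: 3/5 of 20350631 = 12210378.60, rounded up to 12210379; 12,210,379 required, 12,210,880 in favor — approved.
Class IV: 4/5 of 6073734 = 4858987.20, rounded up to 4858988; 4,858,988 required, 4,860,241 in favor — approved.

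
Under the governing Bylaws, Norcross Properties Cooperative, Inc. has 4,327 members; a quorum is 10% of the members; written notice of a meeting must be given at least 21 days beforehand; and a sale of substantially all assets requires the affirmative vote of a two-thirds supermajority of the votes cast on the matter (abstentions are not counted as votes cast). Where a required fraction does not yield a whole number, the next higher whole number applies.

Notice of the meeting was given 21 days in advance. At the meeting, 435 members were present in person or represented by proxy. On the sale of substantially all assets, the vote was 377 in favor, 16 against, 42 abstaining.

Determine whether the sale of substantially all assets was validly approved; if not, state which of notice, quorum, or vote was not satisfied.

Valid — all requirements satisfied.

Notice: 21 days given; 21 required. Satisfied.
Quorum: 10% of 4,327 = 432.70, rounded up to 433; 435 present. Satisfied.
Vote: requires two-thirds of the votes cast (435 − 42 abstaining = 393); 2/3 of 393 = 262, so 262 needed; 377 in favor. Satisfied.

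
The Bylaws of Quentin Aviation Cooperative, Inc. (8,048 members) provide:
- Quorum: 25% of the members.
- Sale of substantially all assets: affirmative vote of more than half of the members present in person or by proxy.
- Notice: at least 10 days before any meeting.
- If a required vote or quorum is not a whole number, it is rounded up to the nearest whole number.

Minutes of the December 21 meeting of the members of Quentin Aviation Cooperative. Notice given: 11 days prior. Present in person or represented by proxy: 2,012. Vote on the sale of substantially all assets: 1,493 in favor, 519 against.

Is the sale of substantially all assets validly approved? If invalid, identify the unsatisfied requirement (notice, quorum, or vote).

Notice: 11 days given; 10 required. Satisfied.
Quorum: 25% of 8,048 = 2,012; 2,012 present. Satisfied.
Vote: requires a majority of those present (2,012); a majority of 2012 is 1007, so 1,007 needed; 1,493 in favor. Satisfied.

Valid — all requirements satisfied.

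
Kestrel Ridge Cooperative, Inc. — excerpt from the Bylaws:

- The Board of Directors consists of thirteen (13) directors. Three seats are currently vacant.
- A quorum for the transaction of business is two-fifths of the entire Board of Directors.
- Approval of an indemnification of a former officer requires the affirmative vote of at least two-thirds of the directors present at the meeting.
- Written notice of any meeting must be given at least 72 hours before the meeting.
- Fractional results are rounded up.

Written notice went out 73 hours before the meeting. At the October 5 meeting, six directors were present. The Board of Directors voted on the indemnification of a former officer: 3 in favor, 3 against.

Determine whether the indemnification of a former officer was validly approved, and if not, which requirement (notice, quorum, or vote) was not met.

Invalid — vote requirement not satisfied.

Notice: 73 hours given; 72 required (73 ≥ 72). Satisfied.
Quorum: 6 present; quorum is 6. Satisfied.
Vote: the indemnification of a former officer requires two-thirds of the directors present (6). 2/3 of 6 = 4, so 4 affirmative votes are needed; 3 voted in favor. Not satisfied.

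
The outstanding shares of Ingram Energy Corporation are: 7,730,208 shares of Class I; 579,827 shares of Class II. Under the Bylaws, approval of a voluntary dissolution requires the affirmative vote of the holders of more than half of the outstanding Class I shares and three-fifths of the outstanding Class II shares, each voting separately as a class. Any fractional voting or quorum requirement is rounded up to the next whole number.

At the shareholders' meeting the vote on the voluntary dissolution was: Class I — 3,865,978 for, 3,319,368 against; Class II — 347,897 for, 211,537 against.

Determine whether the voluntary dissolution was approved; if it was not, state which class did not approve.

Class I: a majority of 7730208 is 3865105; 3,865,105 required, 3,865,978 in favor — approved.
Class II: 3/5 of 579827 = 347896.20, rounded up to 347897; 347,897 required, 347,897 in favor — approved.

Approved — every class gave the required vote.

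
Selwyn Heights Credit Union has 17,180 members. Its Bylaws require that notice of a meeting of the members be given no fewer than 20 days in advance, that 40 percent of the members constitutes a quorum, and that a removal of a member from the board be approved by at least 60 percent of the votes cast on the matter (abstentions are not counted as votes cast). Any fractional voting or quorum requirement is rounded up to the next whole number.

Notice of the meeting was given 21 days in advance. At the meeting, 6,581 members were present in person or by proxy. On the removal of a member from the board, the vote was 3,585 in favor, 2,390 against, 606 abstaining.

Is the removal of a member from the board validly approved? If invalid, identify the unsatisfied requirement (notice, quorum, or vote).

Notice: 21 days given; 20 required. Satisfied.
Quorum: 40% of 17,180 = 6,872; 6,581 present. Not satisfied.
Vote: requires three-fifths of the votes cast (6,581 − 606 abstaining = 5,975); 3/5 of 5975 = 3585, so 3,585 needed; 3,585 in favor. Satisfied.

Invalid — quorum requirement not satisfied.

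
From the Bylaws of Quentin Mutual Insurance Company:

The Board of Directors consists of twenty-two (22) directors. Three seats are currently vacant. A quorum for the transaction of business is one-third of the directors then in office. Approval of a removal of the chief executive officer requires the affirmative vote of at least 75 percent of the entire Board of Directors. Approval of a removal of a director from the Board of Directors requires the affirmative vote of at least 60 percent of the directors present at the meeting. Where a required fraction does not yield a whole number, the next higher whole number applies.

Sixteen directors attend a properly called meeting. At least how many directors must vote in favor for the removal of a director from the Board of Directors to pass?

10

The removal of a director from the Board of Directors requires three-fifths of the directors present (16).
3/5 of 16 = 9.60, rounded up to 10.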